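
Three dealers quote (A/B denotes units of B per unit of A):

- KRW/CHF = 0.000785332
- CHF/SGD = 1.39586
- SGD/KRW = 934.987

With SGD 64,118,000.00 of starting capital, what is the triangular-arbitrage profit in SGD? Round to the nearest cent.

Profit: SGD 1,599,448.87

Profitable loop is SGD → KRW → CHF → SGD:
SGD 64,118,000.00 × 934.987 = KRW 59,949,496,466
KRW 59,949,496,466 × 0.000785332 = CHF 47,080,257.96
CHF 47,080,257.96 × 1.39586 = SGD 65,717,448.87
Profit = SGD 65,717,448.87 − SGD 64,118,000.00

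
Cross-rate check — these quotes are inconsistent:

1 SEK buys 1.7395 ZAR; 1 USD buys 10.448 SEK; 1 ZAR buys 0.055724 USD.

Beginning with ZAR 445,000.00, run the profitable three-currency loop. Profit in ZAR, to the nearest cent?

Profit: ZAR 5,671.29

Profitable loop is ZAR → USD → SEK → ZAR:
ZAR 445,000.00 × 0.055724 = USD 24,797.18
USD 24,797.18 × 10.448 = SEK 259,080.94
SEK 259,080.94 × 1.7395 = ZAR 450,671.29
Profit = ZAR 450,671.29 − ZAR 445,000.00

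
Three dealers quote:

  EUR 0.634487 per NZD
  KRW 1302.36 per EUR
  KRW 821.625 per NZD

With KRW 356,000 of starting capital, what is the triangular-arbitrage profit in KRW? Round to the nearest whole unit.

Profitable loop is KRW → NZD → EUR → KRW:
KRW 356,000 ÷ 821.625 = NZD 433.29
NZD 433.29 × 0.634487 = EUR 274.92
EUR 274.92 × 1302.36 = KRW 358,039
Profit = KRW 358,039 − KRW 356,000

Profit: KRW 2,039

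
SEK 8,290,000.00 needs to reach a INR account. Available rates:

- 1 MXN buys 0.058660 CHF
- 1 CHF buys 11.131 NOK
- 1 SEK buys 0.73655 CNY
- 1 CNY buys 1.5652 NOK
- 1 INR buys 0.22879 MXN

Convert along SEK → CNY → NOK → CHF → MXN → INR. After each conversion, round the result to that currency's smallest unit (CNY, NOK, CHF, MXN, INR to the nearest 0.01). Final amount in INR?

SEK 8,290,000.00 × 0.73655 = CNY 6,105,999.50
CNY 6,105,999.50 × 1.5652 = NOK 9,557,110.42
NOK 9,557,110.42 ÷ 11.131 = CHF 858,603.04
CHF 858,603.04 ÷ 0.058660 = MXN 14,636,942.38
MXN 14,636,942.38 ÷ 0.22879 = INR 63,975,446.39

INR 63,975,446.39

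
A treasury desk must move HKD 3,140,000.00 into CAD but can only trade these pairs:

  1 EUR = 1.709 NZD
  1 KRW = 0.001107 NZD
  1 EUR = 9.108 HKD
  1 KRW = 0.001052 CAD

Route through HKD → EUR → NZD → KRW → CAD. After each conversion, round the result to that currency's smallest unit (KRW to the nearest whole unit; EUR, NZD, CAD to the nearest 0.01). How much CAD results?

CAD 559,908.18

HKD 3,140,000.00 ÷ 9.108 = EUR 344,751.87
EUR 344,751.87 × 1.709 = NZD 589,180.95
NZD 589,180.95 ÷ 0.001107 = KRW 532,232,114
KRW 532,232,114 × 0.001052 = CAD 559,908.18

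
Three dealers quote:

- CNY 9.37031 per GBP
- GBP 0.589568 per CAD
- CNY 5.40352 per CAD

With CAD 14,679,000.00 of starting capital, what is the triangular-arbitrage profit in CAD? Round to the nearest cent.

Profitable loop is CAD → GBP → CNY → CAD:
CAD 14,679,000.00 × 0.589568 = GBP 8,654,268.67
GBP 8,654,268.67 × 9.37031 = CNY 81,093,180.28
CNY 81,093,180.28 ÷ 5.40352 = CAD 15,007,472.96
Profit = CAD 15,007,472.96 − CAD 14,679,000.00

Profit: CAD 328,472.96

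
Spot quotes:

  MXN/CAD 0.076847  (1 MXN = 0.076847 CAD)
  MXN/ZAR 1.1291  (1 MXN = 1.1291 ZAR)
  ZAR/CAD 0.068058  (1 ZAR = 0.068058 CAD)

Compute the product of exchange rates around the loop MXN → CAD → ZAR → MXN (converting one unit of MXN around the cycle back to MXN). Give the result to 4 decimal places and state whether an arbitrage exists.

1.0000 (no arbitrage)

Around MXN → CAD → ZAR → MXN: 1 × 0.076847 ÷ 0.068058 ÷ 1.1291 = 1.000035
Product ≈ 1 (deviation 0.004%, within rounding noise).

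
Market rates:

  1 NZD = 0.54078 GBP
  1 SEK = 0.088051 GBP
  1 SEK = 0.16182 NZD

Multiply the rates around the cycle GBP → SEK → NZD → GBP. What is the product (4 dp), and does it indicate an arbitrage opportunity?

0.9938 (arbitrage exists)

Around GBP → SEK → NZD → GBP: 1 ÷ 0.088051 × 0.16182 × 0.54078 = 0.993845
Product < 1; profitable direction is GBP → NZD → SEK → GBP.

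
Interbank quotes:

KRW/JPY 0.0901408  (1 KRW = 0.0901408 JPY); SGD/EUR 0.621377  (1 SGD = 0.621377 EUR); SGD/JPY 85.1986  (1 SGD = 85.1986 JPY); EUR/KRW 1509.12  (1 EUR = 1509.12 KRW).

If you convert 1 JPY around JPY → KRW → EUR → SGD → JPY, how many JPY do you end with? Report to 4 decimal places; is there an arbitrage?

Around JPY → KRW → EUR → SGD → JPY: 1 ÷ 0.0901408 ÷ 1509.12 ÷ 0.621377 × 85.1986 = 1.007934
Product > 1; profitable direction is JPY → KRW → EUR → SGD → JPY.

1.0079 (arbitrage exists)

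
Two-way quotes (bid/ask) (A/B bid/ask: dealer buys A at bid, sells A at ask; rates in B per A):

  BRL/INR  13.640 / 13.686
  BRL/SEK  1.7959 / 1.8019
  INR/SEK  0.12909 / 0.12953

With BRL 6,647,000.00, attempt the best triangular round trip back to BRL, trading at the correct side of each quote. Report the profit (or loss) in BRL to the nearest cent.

Best loop BRL → SEK → INR → BRL:
BRL 6,647,000.00 × 1.7959 (sell BRL at bid) = SEK 11,937,347.30
SEK 11,937,347.30 ÷ 0.12953 (buy INR at ask) = INR 92,158,938.47
INR 92,158,938.47 ÷ 13.686 (buy BRL at ask) = BRL 6,733,811.08

Net profit: BRL 86,811.08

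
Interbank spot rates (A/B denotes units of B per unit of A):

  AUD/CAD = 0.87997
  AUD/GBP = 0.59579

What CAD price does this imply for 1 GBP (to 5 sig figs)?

GBP/CAD = 1.4770

1 GBP ÷ 0.59579 = 1.67844 AUD
1.67844 AUD × 0.87997 = 1.47698 CAD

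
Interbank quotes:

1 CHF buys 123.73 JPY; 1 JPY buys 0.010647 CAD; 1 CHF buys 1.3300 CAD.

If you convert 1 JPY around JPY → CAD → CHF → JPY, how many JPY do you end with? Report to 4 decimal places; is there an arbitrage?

Around JPY → CAD → CHF → JPY: 1 × 0.010647 ÷ 1.3300 × 123.73 = 0.990491
Product < 1; profitable direction is JPY → CHF → CAD → JPY.

0.9905 (arbitrage exists)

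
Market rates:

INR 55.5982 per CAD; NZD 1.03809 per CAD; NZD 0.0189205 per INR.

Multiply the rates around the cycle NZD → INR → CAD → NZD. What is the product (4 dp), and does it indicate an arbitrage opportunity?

Around NZD → INR → CAD → NZD: 1 ÷ 0.0189205 ÷ 55.5982 × 1.03809 = 0.986828
Product < 1; profitable direction is NZD → CAD → INR → NZD.

0.9868 (arbitrage exists)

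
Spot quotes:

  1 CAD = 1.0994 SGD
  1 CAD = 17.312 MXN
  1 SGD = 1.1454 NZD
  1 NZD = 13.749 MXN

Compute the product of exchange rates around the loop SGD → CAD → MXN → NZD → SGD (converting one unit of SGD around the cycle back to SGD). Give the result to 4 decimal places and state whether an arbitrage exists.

0.9999 (no arbitrage)

Around SGD → CAD → MXN → NZD → SGD: 1 ÷ 1.0994 × 17.312 ÷ 13.749 ÷ 1.1454 = 0.999915
Product ≈ 1 (deviation 0.008%, within rounding noise).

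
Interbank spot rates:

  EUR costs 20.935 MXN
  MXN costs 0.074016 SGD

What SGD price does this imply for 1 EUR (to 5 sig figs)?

1 EUR × 20.935 = 20.935 MXN
20.935 MXN × 0.074016 = 1.54952 SGD

EUR/SGD = 1.5495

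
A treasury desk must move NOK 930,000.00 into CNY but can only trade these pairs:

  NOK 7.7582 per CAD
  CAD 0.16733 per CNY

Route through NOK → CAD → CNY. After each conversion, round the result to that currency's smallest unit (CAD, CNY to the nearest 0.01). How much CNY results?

CNY 716,387.80

NOK 930,000.00 ÷ 7.7582 = CAD 119,873.17
CAD 119,873.17 ÷ 0.16733 = CNY 716,387.80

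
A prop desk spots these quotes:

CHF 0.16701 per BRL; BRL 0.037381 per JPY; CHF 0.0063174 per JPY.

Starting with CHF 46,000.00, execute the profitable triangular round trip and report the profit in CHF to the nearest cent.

Profitable loop is CHF → BRL → JPY → CHF:
CHF 46,000.00 ÷ 0.16701 = BRL 275,432.61
BRL 275,432.61 ÷ 0.037381 = JPY 7,368,251
JPY 7,368,251 × 0.0063174 = CHF 46,548.19
Profit = CHF 46,548.19 − CHF 46,000.00

Profit: CHF 548.19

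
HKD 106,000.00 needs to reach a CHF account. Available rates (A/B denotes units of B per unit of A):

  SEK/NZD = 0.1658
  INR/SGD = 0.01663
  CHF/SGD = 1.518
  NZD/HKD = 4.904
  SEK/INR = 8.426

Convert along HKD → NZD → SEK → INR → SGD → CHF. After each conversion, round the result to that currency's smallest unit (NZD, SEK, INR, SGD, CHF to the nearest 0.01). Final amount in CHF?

CHF 12,034.08

HKD 106,000.00 ÷ 4.904 = NZD 21,615.01
NZD 21,615.01 ÷ 0.1658 = SEK 130,367.97
SEK 130,367.97 × 8.426 = INR 1,098,480.52
INR 1,098,480.52 × 0.01663 = SGD 18,267.73
SGD 18,267.73 ÷ 1.518 = CHF 12,034.08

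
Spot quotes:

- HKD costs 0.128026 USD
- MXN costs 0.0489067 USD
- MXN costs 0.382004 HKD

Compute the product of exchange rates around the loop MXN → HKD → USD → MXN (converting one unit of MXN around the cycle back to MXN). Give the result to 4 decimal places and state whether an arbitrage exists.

1.0000 (no arbitrage)

Around MXN → HKD → USD → MXN: 1 × 0.382004 × 0.128026 ÷ 0.0489067 = 0.999995
Product ≈ 1 (deviation 0.001%, within rounding noise).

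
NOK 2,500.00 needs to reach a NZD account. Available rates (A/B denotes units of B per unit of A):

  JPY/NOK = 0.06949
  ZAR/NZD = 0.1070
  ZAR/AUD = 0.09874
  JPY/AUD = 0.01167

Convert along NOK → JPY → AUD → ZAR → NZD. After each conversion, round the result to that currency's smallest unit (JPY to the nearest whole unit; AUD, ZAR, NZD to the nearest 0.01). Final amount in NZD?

NZD 454.96

NOK 2,500.00 ÷ 0.06949 = JPY 35,976
JPY 35,976 × 0.01167 = AUD 419.84
AUD 419.84 ÷ 0.09874 = ZAR 4,251.97
ZAR 4,251.97 × 0.1070 = NZD 454.96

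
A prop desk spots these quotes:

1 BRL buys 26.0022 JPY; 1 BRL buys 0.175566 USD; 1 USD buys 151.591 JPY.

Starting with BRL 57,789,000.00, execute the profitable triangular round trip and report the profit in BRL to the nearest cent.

Profit: BRL 1,360,205.75

Profitable loop is BRL → USD → JPY → BRL:
BRL 57,789,000.00 × 0.175566 = USD 10,145,783.57
USD 10,145,783.57 × 151.591 = JPY 1,538,009,478
JPY 1,538,009,478 ÷ 26.0022 = BRL 59,149,205.75
Profit = BRL 59,149,205.75 − BRL 57,789,000.00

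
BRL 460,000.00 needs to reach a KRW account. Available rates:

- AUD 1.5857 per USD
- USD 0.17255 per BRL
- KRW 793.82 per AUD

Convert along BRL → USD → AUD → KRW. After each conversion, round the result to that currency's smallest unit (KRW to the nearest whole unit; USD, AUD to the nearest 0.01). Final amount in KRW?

KRW 99,911,590

BRL 460,000.00 × 0.17255 = USD 79,373.00
USD 79,373.00 × 1.5857 = AUD 125,861.77
AUD 125,861.77 × 793.82 = KRW 99,911,590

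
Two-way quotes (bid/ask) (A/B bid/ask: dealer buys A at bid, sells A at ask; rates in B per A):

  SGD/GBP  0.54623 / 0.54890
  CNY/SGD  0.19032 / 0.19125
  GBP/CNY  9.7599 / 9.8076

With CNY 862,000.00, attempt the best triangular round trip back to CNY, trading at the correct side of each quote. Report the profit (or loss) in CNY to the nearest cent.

Best loop CNY → SGD → GBP → CNY:
CNY 862,000.00 × 0.19032 (sell CNY at bid) = SGD 164,055.84
SGD 164,055.84 × 0.54623 (sell SGD at bid) = GBP 89,612.22
GBP 89,612.22 × 9.7599 (sell GBP at bid) = CNY 874,606.32

Net profit: CNY 12,606.32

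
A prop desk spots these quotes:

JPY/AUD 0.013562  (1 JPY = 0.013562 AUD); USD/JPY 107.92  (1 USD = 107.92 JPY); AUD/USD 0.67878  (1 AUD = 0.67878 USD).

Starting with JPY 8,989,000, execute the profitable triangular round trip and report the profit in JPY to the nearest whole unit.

Profit: JPY 59,085

Profitable loop is JPY → USD → AUD → JPY:
JPY 8,989,000 ÷ 107.92 = USD 83,293.18
USD 83,293.18 ÷ 0.67878 = AUD 122,710.13
AUD 122,710.13 ÷ 0.013562 = JPY 9,048,085
Profit = JPY 9,048,085 − JPY 8,989,000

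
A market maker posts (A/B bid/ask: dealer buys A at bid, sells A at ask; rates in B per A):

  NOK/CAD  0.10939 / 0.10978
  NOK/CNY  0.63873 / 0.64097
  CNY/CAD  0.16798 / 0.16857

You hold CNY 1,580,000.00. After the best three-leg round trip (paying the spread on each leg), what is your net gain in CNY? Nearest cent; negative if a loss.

Best loop CNY → NOK → CAD → CNY:
CNY 1,580,000.00 ÷ 0.64097 (buy NOK at ask) = NOK 2,465,013.96
NOK 2,465,013.96 × 0.10939 (sell NOK at bid) = CAD 269,647.88
CAD 269,647.88 ÷ 0.16857 (buy CNY at ask) = CNY 1,599,619.61

Net profit: CNY 19,619.61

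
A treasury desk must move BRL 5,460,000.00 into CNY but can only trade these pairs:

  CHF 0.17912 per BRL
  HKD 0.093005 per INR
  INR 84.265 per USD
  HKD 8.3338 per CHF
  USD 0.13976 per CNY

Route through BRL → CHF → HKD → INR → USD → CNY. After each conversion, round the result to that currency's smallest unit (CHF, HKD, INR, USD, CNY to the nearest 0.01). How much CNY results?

BRL 5,460,000.00 × 0.17912 = CHF 977,995.20
CHF 977,995.20 × 8.3338 = HKD 8,150,416.40
HKD 8,150,416.40 ÷ 0.093005 = INR 87,634,174.51
INR 87,634,174.51 ÷ 84.265 = USD 1,039,983.08
USD 1,039,983.08 ÷ 0.13976 = CNY 7,441,206.93

CNY 7,441,206.93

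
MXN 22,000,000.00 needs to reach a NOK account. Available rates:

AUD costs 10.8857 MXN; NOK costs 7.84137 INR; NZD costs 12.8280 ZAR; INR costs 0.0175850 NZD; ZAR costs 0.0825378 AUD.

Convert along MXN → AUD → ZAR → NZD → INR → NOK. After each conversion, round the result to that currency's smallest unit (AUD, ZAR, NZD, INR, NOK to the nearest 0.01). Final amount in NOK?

NOK 13,842,679.36

MXN 22,000,000.00 ÷ 10.8857 = AUD 2,021,000.03
AUD 2,021,000.03 ÷ 0.0825378 = ZAR 24,485,751.13
ZAR 24,485,751.13 ÷ 12.8280 = NZD 1,908,773.86
NZD 1,908,773.86 ÷ 0.0175850 = INR 108,545,570.66
INR 108,545,570.66 ÷ 7.84137 = NOK 13,842,679.36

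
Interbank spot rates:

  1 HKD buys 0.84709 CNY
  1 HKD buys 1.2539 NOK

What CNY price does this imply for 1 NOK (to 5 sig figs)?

1 NOK ÷ 1.2539 = 0.797512 HKD
0.797512 HKD × 0.84709 = 0.675564 CNY

NOK/CNY = 0.67556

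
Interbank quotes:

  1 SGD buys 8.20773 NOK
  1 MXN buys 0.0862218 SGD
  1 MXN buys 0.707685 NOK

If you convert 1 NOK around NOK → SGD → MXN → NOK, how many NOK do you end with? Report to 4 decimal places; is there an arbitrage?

1.0000 (no arbitrage)

Around NOK → SGD → MXN → NOK: 1 ÷ 8.20773 ÷ 0.0862218 × 0.707685 = 1.000000
Product ≈ 1 (deviation 0.000%, within rounding noise).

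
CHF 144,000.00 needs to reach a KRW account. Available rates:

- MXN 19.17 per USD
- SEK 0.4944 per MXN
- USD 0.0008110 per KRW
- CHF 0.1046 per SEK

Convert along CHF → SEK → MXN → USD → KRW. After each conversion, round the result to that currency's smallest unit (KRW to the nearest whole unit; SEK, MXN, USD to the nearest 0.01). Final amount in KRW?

KRW 179,105,684

CHF 144,000.00 ÷ 0.1046 = SEK 1,376,673.04
SEK 1,376,673.04 ÷ 0.4944 = MXN 2,784,532.85
MXN 2,784,532.85 ÷ 19.17 = USD 145,254.71
USD 145,254.71 ÷ 0.0008110 = KRW 179,105,684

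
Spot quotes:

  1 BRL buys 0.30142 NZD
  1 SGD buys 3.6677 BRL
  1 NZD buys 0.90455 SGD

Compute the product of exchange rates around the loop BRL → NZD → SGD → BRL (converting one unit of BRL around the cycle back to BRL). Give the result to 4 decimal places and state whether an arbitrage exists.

Around BRL → NZD → SGD → BRL: 1 × 0.30142 × 0.90455 × 3.6677 = 0.999996
Product ≈ 1 (deviation 0.000%, within rounding noise).

1.0000 (no arbitrage)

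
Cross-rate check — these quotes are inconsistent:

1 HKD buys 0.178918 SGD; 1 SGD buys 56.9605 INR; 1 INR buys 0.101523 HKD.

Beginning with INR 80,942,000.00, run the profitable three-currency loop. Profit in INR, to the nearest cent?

Profit: INR 2,804,410.50

Profitable loop is INR → HKD → SGD → INR:
INR 80,942,000.00 × 0.101523 = HKD 8,217,474.67
HKD 8,217,474.67 × 0.178918 = SGD 1,470,254.13
SGD 1,470,254.13 × 56.9605 = INR 83,746,410.50
Profit = INR 83,746,410.50 − INR 80,942,000.00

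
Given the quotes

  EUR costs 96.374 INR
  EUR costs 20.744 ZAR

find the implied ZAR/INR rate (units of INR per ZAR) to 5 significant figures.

1 ZAR ÷ 20.744 = 0.0482067 EUR
0.0482067 EUR × 96.374 = 4.64587 INR

ZAR/INR = 4.6459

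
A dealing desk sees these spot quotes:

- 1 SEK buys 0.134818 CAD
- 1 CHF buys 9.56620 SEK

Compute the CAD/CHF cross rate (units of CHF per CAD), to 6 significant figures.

CAD/CHF = 0.775377

1 CAD ÷ 0.134818 = 7.41741 SEK
7.41741 SEK ÷ 9.56620 = 0.775377 CHF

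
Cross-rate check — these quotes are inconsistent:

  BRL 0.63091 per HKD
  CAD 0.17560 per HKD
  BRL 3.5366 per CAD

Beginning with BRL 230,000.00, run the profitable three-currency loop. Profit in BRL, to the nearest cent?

Profit: BRL 3,660.23

Profitable loop is BRL → CAD → HKD → BRL:
BRL 230,000.00 ÷ 3.5366 = CAD 65,034.21
CAD 65,034.21 ÷ 0.17560 = HKD 370,354.29
HKD 370,354.29 × 0.63091 = BRL 233,660.23
Profit = BRL 233,660.23 − BRL 230,000.00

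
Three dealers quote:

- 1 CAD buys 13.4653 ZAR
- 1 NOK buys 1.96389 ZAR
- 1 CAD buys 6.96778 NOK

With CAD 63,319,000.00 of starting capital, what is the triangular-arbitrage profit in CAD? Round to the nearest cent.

Profitable loop is CAD → NOK → ZAR → CAD:
CAD 63,319,000.00 × 6.96778 = NOK 441,192,861.82
NOK 441,192,861.82 × 1.96389 = ZAR 866,454,249.40
ZAR 866,454,249.40 ÷ 13.4653 = CAD 64,347,192.37
Profit = CAD 64,347,192.37 − CAD 63,319,000.00

Profit: CAD 1,028,192.37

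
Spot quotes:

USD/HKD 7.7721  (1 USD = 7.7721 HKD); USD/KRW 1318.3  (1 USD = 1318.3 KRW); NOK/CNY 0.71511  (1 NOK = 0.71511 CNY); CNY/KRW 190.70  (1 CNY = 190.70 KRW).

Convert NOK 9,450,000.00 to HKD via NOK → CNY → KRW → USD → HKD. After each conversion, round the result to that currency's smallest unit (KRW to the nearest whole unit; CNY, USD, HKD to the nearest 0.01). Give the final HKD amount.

HKD 7,597,653.43

NOK 9,450,000.00 × 0.71511 = CNY 6,757,789.50
CNY 6,757,789.50 × 190.70 = KRW 1,288,710,458
KRW 1,288,710,458 ÷ 1318.3 = USD 977,554.77
USD 977,554.77 × 7.7721 = HKD 7,597,653.43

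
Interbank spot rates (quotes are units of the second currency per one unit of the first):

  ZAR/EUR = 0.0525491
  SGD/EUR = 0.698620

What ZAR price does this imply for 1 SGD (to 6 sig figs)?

SGD/ZAR = 13.2946

1 SGD × 0.698620 = 0.69862 EUR
0.69862 EUR ÷ 0.0525491 = 13.2946 ZAR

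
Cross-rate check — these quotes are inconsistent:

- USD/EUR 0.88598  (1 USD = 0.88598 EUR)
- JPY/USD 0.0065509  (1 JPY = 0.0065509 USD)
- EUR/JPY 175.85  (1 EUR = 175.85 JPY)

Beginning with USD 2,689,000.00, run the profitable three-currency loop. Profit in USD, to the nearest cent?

Profit: USD 55,467.32

Profitable loop is USD → EUR → JPY → USD:
USD 2,689,000.00 × 0.88598 = EUR 2,382,400.22
EUR 2,382,400.22 × 175.85 = JPY 418,945,079
JPY 418,945,079 × 0.0065509 = USD 2,744,467.32
Profit = USD 2,744,467.32 − USD 2,689,000.00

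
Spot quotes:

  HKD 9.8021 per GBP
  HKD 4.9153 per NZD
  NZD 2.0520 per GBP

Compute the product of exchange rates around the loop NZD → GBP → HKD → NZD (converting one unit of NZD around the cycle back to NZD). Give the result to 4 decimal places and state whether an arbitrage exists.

Around NZD → GBP → HKD → NZD: 1 ÷ 2.0520 × 9.8021 ÷ 4.9153 = 0.971833
Product < 1; profitable direction is NZD → HKD → GBP → NZD.

0.9718 (arbitrage exists)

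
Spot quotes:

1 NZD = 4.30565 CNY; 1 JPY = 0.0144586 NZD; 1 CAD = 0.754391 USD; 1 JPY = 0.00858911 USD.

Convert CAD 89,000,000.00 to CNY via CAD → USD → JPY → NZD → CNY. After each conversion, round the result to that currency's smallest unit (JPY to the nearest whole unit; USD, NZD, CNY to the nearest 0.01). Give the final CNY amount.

CNY 486,634,961.88

CAD 89,000,000.00 × 0.754391 = USD 67,140,799.00
USD 67,140,799.00 ÷ 0.00858911 = JPY 7,816,968,114
JPY 7,816,968,114 × 0.0144586 = NZD 113,022,415.17
NZD 113,022,415.17 × 4.30565 = CNY 486,634,961.88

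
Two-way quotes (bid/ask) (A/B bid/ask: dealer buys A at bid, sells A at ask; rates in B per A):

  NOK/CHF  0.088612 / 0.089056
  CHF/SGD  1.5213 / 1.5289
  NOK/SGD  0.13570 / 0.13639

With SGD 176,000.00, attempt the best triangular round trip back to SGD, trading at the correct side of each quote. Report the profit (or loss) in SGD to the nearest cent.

Best loop SGD → CHF → NOK → SGD:
SGD 176,000.00 ÷ 1.5289 (buy CHF at ask) = CHF 115,115.44
CHF 115,115.44 ÷ 0.089056 (buy NOK at ask) = NOK 1,292,618.60
NOK 1,292,618.60 × 0.13570 (sell NOK at bid) = SGD 175,408.34

Net result: SGD -591.66 (no profitable arbitrage after spreads)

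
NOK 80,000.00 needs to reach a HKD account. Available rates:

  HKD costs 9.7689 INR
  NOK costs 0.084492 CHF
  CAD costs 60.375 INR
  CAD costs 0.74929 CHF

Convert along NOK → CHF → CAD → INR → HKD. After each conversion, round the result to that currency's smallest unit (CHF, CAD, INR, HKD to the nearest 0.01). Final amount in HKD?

HKD 55,752.86

NOK 80,000.00 × 0.084492 = CHF 6,759.36
CHF 6,759.36 ÷ 0.74929 = CAD 9,021.02
CAD 9,021.02 × 60.375 = INR 544,644.08
INR 544,644.08 ÷ 9.7689 = HKD 55,752.86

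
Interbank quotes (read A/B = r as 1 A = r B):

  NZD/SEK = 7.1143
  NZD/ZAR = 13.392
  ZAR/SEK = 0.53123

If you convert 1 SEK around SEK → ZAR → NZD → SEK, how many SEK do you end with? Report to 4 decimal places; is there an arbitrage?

1.0000 (no arbitrage)

Around SEK → ZAR → NZD → SEK: 1 ÷ 0.53123 ÷ 13.392 × 7.1143 = 1.000010
Product ≈ 1 (deviation 0.001%, within rounding noise).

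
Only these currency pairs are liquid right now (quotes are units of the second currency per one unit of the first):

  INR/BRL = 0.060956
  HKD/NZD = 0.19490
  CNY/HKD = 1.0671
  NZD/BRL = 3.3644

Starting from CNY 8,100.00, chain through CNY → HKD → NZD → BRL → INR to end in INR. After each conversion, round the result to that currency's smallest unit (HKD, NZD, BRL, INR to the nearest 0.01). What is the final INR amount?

CNY 8,100.00 × 1.0671 = HKD 8,643.51
HKD 8,643.51 × 0.19490 = NZD 1,684.62
NZD 1,684.62 × 3.3644 = BRL 5,667.74
BRL 5,667.74 ÷ 0.060956 = INR 92,980.84

INR 92,980.84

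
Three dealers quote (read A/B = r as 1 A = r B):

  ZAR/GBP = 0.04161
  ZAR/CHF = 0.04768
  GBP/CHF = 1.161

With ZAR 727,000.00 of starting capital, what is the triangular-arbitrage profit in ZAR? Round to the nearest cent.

Profit: ZAR 9,593.87

Profitable loop is ZAR → GBP → CHF → ZAR:
ZAR 727,000.00 × 0.04161 = GBP 30,250.47
GBP 30,250.47 × 1.161 = CHF 35,120.80
CHF 35,120.80 ÷ 0.04768 = ZAR 736,593.87
Profit = ZAR 736,593.87 − ZAR 727,000.00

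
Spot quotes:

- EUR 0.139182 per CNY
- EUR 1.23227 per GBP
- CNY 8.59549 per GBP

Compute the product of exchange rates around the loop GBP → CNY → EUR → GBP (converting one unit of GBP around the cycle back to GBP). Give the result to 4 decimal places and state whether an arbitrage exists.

0.9708 (arbitrage exists)

Around GBP → CNY → EUR → GBP: 1 × 8.59549 × 0.139182 ÷ 1.23227 = 0.970840
Product < 1; profitable direction is GBP → EUR → CNY → GBP.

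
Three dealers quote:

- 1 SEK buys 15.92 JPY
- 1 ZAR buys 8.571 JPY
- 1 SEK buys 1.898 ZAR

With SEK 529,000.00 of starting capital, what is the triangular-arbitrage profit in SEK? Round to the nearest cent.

Profitable loop is SEK → ZAR → JPY → SEK:
SEK 529,000.00 × 1.898 = ZAR 1,004,042.00
ZAR 1,004,042.00 × 8.571 = JPY 8,605,644
JPY 8,605,644 ÷ 15.92 = SEK 540,555.53
Profit = SEK 540,555.53 − SEK 529,000.00

Profit: SEK 11,555.53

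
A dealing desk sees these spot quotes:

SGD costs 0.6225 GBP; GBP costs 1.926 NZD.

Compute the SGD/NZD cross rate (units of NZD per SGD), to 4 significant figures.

1 SGD × 0.6225 = 0.6225 GBP
0.6225 GBP × 1.926 = 1.19894 NZD

SGD/NZD = 1.199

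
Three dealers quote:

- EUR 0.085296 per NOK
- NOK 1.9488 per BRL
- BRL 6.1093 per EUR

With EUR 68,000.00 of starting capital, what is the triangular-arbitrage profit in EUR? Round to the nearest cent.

Profit: EUR 1,055.19

Profitable loop is EUR → BRL → NOK → EUR:
EUR 68,000.00 × 6.1093 = BRL 415,432.40
BRL 415,432.40 × 1.9488 = NOK 809,594.66
NOK 809,594.66 × 0.085296 = EUR 69,055.19
Profit = EUR 69,055.19 − EUR 68,000.00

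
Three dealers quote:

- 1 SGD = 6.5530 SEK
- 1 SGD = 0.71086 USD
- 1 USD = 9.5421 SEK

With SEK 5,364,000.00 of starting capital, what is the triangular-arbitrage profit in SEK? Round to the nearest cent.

Profitable loop is SEK → SGD → USD → SEK:
SEK 5,364,000.00 ÷ 6.5530 = SGD 818,556.39
SGD 818,556.39 × 0.71086 = USD 581,878.99
USD 581,878.99 × 9.5421 = SEK 5,552,347.54
Profit = SEK 5,552,347.54 − SEK 5,364,000.00

Profit: SEK 188,347.54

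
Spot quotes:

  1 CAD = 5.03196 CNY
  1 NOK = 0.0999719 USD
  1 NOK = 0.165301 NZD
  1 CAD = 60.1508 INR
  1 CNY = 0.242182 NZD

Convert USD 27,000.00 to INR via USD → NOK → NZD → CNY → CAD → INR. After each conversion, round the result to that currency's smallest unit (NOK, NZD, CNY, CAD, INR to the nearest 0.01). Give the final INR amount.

INR 2,203,553.58

USD 27,000.00 ÷ 0.0999719 = NOK 270,075.89
NOK 270,075.89 × 0.165301 = NZD 44,643.81
NZD 44,643.81 ÷ 0.242182 = CNY 184,339.92
CNY 184,339.92 ÷ 5.03196 = CAD 36,633.82
CAD 36,633.82 × 60.1508 = INR 2,203,553.58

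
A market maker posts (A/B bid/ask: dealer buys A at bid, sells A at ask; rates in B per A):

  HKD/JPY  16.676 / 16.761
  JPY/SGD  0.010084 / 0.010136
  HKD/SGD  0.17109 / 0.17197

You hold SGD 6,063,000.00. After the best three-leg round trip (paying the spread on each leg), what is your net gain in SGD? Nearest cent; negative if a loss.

Best loop SGD → JPY → HKD → SGD:
SGD 6,063,000.00 ÷ 0.010136 (buy JPY at ask) = JPY 598,164,957
JPY 598,164,957 ÷ 16.761 (buy HKD at ask) = HKD 35,687,903.86
HKD 35,687,903.86 × 0.17109 (sell HKD at bid) = SGD 6,105,843.47

Net profit: SGD 42,843.47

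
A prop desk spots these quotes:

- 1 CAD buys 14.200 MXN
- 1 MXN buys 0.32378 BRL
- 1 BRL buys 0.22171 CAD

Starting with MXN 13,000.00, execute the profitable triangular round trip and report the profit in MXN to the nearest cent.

Profit: MXN 251.56

Profitable loop is MXN → BRL → CAD → MXN:
MXN 13,000.00 × 0.32378 = BRL 4,209.14
BRL 4,209.14 × 0.22171 = CAD 933.21
CAD 933.21 × 14.200 = MXN 13,251.56
Profit = MXN 13,251.56 − MXN 13,000.00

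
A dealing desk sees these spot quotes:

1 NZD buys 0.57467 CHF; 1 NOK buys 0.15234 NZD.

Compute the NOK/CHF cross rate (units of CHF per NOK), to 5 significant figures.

NOK/CHF = 0.087545

1 NOK × 0.15234 = 0.15234 NZD
0.15234 NZD × 0.57467 = 0.0875452 CHF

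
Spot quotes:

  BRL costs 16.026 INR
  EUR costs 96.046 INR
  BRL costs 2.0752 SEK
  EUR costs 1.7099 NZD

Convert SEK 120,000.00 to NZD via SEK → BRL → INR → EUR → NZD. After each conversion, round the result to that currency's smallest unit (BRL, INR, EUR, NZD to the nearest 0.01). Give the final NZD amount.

NZD 16,498.24

SEK 120,000.00 ÷ 2.0752 = BRL 57,825.75
BRL 57,825.75 × 16.026 = INR 926,715.47
INR 926,715.47 ÷ 96.046 = EUR 9,648.66
EUR 9,648.66 × 1.7099 = NZD 16,498.24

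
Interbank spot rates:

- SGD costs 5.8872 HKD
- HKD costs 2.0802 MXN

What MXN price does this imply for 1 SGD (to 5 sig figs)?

SGD/MXN = 12.247

1 SGD × 5.8872 = 5.8872 HKD
5.8872 HKD × 2.0802 = 12.2466 MXN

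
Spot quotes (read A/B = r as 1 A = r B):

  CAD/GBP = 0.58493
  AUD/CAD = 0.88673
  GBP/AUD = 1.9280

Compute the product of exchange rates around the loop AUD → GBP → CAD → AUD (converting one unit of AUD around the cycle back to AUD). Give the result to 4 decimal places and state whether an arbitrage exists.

Around AUD → GBP → CAD → AUD: 1 ÷ 1.9280 ÷ 0.58493 ÷ 0.88673 = 0.999995
Product ≈ 1 (deviation 0.001%, within rounding noise).

1.0000 (no arbitrage)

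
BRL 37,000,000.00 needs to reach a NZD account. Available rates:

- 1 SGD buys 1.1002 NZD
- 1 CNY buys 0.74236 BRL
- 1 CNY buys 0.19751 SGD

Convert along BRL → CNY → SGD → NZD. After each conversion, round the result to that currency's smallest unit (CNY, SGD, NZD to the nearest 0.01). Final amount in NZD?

NZD 10,830,484.64

BRL 37,000,000.00 ÷ 0.74236 = CNY 49,841,047.47
CNY 49,841,047.47 × 0.19751 = SGD 9,844,105.29
SGD 9,844,105.29 × 1.1002 = NZD 10,830,484.64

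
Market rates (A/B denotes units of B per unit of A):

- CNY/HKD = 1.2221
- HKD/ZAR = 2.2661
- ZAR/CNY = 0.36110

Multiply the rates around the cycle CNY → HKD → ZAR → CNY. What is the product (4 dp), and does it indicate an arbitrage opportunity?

Around CNY → HKD → ZAR → CNY: 1 × 1.2221 × 2.2661 × 0.36110 = 1.000031
Product ≈ 1 (deviation 0.003%, within rounding noise).

1.0000 (no arbitrage)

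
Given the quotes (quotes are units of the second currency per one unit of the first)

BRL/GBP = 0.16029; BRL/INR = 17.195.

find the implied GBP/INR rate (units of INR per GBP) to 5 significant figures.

1 GBP ÷ 0.16029 = 6.23869 BRL
6.23869 BRL × 17.195 = 107.274 INR

GBP/INR = 107.27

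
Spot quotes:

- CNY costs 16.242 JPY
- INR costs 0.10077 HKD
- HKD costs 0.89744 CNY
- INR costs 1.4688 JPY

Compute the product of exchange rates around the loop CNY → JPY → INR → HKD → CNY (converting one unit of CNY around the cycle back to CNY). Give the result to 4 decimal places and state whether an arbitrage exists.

Around CNY → JPY → INR → HKD → CNY: 1 × 16.242 ÷ 1.4688 × 0.10077 × 0.89744 = 1.000031
Product ≈ 1 (deviation 0.003%, within rounding noise).

1.0000 (no arbitrage)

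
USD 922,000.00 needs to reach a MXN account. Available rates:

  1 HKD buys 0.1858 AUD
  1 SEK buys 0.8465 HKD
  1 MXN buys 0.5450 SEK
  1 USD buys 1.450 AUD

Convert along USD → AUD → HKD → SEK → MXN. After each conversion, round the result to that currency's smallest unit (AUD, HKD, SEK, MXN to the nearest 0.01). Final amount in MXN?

USD 922,000.00 × 1.450 = AUD 1,336,900.00
AUD 1,336,900.00 ÷ 0.1858 = HKD 7,195,371.37
HKD 7,195,371.37 ÷ 0.8465 = SEK 8,500,143.38
SEK 8,500,143.38 ÷ 0.5450 = MXN 15,596,593.36

MXN 15,596,593.36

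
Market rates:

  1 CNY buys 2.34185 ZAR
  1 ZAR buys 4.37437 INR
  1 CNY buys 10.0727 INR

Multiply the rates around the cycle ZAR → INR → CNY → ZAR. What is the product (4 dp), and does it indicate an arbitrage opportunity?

Around ZAR → INR → CNY → ZAR: 1 × 4.37437 ÷ 10.0727 × 2.34185 = 1.017018
Product > 1; profitable direction is ZAR → INR → CNY → ZAR.

1.0170 (arbitrage exists)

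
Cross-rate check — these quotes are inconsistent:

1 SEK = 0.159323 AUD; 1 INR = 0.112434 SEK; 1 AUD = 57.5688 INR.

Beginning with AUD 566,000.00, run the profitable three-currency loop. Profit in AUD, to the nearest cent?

Profit: AUD 17,686.63

Profitable loop is AUD → INR → SEK → AUD:
AUD 566,000.00 × 57.5688 = INR 32,583,940.80
INR 32,583,940.80 × 0.112434 = SEK 3,663,542.80
SEK 3,663,542.80 × 0.159323 = AUD 583,686.63
Profit = AUD 583,686.63 − AUD 566,000.00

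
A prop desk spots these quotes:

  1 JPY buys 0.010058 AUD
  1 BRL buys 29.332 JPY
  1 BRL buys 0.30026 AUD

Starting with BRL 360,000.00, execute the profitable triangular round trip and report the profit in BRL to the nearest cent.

Profit: BRL 6,392.58

Profitable loop is BRL → AUD → JPY → BRL:
BRL 360,000.00 × 0.30026 = AUD 108,093.60
AUD 108,093.60 ÷ 0.010058 = JPY 10,747,027
JPY 10,747,027 ÷ 29.332 = BRL 366,392.58
Profit = BRL 366,392.58 − BRL 360,000.00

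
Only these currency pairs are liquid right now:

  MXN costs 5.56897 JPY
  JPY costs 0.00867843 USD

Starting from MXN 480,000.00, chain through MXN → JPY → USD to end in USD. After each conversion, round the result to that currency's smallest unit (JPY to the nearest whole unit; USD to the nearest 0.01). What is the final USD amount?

MXN 480,000.00 × 5.56897 = JPY 2,673,106
JPY 2,673,106 × 0.00867843 = USD 23,198.36

USD 23,198.36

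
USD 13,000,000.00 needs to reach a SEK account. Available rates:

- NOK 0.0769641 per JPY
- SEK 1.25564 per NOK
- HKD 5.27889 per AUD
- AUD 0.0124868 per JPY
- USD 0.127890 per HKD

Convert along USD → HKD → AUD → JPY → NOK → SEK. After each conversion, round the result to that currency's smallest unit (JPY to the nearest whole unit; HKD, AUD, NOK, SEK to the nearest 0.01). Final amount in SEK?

USD 13,000,000.00 ÷ 0.127890 = HKD 101,649,855.34
HKD 101,649,855.34 ÷ 5.27889 = AUD 19,255,914.66
AUD 19,255,914.66 ÷ 0.0124868 = JPY 1,542,101,632
JPY 1,542,101,632 × 0.0769641 = NOK 118,686,464.22
NOK 118,686,464.22 × 1.25564 = SEK 149,027,471.93

SEK 149,027,471.93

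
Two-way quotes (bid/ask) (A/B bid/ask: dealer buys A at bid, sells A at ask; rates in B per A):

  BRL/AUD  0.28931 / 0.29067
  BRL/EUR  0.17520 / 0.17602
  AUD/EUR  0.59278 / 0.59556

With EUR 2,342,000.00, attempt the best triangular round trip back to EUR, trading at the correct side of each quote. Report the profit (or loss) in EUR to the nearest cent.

Net profit: EUR 28,256.03

Best loop EUR → AUD → BRL → EUR:
EUR 2,342,000.00 ÷ 0.59556 (buy AUD at ask) = AUD 3,932,433.34
AUD 3,932,433.34 ÷ 0.29067 (buy BRL at ask) = BRL 13,528,858.64
BRL 13,528,858.64 × 0.17520 (sell BRL at bid) = EUR 2,370,256.03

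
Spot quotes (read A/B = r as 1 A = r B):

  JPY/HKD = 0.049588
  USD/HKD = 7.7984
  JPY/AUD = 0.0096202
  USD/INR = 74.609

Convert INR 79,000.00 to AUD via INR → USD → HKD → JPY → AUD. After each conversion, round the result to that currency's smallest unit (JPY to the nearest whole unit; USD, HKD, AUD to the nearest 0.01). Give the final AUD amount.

AUD 1,601.95

INR 79,000.00 ÷ 74.609 = USD 1,058.85
USD 1,058.85 × 7.7984 = HKD 8,257.34
HKD 8,257.34 ÷ 0.049588 = JPY 166,519
JPY 166,519 × 0.0096202 = AUD 1,601.95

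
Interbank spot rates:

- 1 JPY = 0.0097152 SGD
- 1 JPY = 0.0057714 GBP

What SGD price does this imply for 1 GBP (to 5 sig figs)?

GBP/SGD = 1.6833

1 GBP ÷ 0.0057714 = 173.268 JPY
173.268 JPY × 0.0097152 = 1.68334 SGD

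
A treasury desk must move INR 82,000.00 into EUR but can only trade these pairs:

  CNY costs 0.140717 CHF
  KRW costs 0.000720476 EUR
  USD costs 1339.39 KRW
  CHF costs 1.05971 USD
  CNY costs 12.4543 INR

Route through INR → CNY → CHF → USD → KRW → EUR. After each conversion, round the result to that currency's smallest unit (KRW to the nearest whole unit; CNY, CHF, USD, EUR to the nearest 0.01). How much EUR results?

INR 82,000.00 ÷ 12.4543 = CNY 6,584.07
CNY 6,584.07 × 0.140717 = CHF 926.49
CHF 926.49 × 1.05971 = USD 981.81
USD 981.81 × 1339.39 = KRW 1,315,026
KRW 1,315,026 × 0.000720476 = EUR 947.44

EUR 947.44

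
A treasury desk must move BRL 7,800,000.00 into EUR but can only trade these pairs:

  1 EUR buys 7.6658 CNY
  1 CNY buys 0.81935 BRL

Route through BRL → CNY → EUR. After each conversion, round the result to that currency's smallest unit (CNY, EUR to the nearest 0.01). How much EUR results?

EUR 1,241,845.76

BRL 7,800,000.00 ÷ 0.81935 = CNY 9,519,741.26
CNY 9,519,741.26 ÷ 7.6658 = EUR 1,241,845.76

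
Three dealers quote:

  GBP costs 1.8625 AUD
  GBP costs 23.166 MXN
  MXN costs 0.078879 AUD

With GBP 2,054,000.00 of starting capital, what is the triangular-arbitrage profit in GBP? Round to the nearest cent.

Profit: GBP 39,554.51

Profitable loop is GBP → AUD → MXN → GBP:
GBP 2,054,000.00 × 1.8625 = AUD 3,825,575.00
AUD 3,825,575.00 ÷ 0.078879 = MXN 48,499,283.71
MXN 48,499,283.71 ÷ 23.166 = GBP 2,093,554.51
Profit = GBP 2,093,554.51 − GBP 2,054,000.00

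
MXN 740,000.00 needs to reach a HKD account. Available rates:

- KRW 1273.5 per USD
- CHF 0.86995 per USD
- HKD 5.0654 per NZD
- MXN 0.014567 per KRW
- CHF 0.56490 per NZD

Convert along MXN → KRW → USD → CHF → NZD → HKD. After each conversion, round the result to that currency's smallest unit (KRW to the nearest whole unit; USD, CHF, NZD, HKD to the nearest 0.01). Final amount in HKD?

HKD 311,170.97

MXN 740,000.00 ÷ 0.014567 = KRW 50,799,753
KRW 50,799,753 ÷ 1273.5 = USD 39,889.87
USD 39,889.87 × 0.86995 = CHF 34,702.19
CHF 34,702.19 ÷ 0.56490 = NZD 61,430.68
NZD 61,430.68 × 5.0654 = HKD 311,170.97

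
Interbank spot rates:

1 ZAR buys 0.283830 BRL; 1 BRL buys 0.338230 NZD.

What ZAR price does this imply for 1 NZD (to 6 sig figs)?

1 NZD ÷ 0.338230 = 2.95657 BRL
2.95657 BRL ÷ 0.283830 = 10.4167 ZAR

NZD/ZAR = 10.4167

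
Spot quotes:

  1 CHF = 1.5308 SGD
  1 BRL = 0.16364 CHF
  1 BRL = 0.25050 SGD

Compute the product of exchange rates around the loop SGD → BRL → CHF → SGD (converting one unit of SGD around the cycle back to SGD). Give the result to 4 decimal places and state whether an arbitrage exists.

Around SGD → BRL → CHF → SGD: 1 ÷ 0.25050 × 0.16364 × 1.5308 = 1.000000
Product ≈ 1 (deviation 0.000%, within rounding noise).

1.0000 (no arbitrage)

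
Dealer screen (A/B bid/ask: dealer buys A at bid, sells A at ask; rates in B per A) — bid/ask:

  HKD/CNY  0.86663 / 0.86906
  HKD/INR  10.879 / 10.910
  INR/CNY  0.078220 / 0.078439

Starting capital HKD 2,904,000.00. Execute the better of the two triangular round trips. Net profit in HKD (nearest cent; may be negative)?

Net profit: HKD 36,854.46

Best loop HKD → CNY → INR → HKD:
HKD 2,904,000.00 × 0.86663 (sell HKD at bid) = CNY 2,516,693.52
CNY 2,516,693.52 ÷ 0.078439 (buy INR at ask) = INR 32,084,722.14
INR 32,084,722.14 ÷ 10.910 (buy HKD at ask) = HKD 2,940,854.46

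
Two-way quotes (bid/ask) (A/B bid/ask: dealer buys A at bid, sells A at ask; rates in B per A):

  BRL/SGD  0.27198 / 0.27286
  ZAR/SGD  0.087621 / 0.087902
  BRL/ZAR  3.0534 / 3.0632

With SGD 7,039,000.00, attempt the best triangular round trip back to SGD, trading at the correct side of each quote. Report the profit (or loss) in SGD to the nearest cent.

Net profit: SGD 71,069.15

Best loop SGD → ZAR → BRL → SGD:
SGD 7,039,000.00 ÷ 0.087902 (buy ZAR at ask) = ZAR 80,077,813.93
ZAR 80,077,813.93 ÷ 3.0632 (buy BRL at ask) = BRL 26,141,882.32
BRL 26,141,882.32 × 0.27198 (sell BRL at bid) = SGD 7,110,069.15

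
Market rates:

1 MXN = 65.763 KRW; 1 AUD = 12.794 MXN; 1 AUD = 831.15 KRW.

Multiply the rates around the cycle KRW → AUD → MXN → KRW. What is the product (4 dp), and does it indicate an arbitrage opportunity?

1.0123 (arbitrage exists)

Around KRW → AUD → MXN → KRW: 1 ÷ 831.15 × 12.794 × 65.763 = 1.012298
Product > 1; profitable direction is KRW → AUD → MXN → KRW.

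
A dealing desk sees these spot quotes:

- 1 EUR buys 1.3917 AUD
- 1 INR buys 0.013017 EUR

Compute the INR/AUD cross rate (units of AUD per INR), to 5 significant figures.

1 INR × 0.013017 = 0.013017 EUR
0.013017 EUR × 1.3917 = 0.0181158 AUD

INR/AUD = 0.018116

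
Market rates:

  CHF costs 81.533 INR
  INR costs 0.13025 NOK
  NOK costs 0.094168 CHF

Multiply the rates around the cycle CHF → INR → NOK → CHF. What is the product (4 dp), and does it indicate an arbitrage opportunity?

1.0000 (no arbitrage)

Around CHF → INR → NOK → CHF: 1 × 81.533 × 0.13025 × 0.094168 = 1.000033
Product ≈ 1 (deviation 0.003%, within rounding noise).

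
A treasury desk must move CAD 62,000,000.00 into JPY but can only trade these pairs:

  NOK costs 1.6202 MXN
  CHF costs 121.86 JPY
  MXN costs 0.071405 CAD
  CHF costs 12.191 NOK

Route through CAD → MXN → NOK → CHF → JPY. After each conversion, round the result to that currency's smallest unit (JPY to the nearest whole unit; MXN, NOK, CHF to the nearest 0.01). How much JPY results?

CAD 62,000,000.00 ÷ 0.071405 = MXN 868,286,534.56
MXN 868,286,534.56 ÷ 1.6202 = NOK 535,913,180.20
NOK 535,913,180.20 ÷ 12.191 = CHF 43,959,739.17
CHF 43,959,739.17 × 121.86 = JPY 5,356,933,815

JPY 5,356,933,815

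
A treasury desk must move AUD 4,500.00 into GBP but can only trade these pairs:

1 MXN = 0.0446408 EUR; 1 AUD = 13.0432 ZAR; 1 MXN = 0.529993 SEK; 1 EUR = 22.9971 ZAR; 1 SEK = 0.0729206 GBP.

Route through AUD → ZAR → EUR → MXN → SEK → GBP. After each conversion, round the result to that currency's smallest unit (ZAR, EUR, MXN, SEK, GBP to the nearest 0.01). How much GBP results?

AUD 4,500.00 × 13.0432 = ZAR 58,694.40
ZAR 58,694.40 ÷ 22.9971 = EUR 2,552.25
EUR 2,552.25 ÷ 0.0446408 = MXN 57,173.03
MXN 57,173.03 × 0.529993 = SEK 30,301.31
SEK 30,301.31 × 0.0729206 = GBP 2,209.59

GBP 2,209.59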